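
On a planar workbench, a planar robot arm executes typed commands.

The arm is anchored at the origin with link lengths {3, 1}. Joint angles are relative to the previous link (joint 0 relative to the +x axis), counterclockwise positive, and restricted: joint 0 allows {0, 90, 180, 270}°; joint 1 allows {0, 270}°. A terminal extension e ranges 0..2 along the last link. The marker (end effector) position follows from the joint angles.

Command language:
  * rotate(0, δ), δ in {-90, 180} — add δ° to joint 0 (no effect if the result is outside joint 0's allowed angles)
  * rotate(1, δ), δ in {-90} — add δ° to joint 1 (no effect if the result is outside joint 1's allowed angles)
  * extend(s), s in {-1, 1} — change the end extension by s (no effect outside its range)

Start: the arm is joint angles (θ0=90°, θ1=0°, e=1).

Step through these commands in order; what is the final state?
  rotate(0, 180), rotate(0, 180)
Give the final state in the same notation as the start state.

joint angles (θ0=90°, θ1=0°, e=1)

from: joint angles (θ0=90°, θ1=0°, e=1)
step 1 (rotate(0, 180)): joint angles (θ0=270°, θ1=0°, e=1)
step 2 (rotate(0, 180)): joint angles (θ0=90°, θ1=0°, e=1)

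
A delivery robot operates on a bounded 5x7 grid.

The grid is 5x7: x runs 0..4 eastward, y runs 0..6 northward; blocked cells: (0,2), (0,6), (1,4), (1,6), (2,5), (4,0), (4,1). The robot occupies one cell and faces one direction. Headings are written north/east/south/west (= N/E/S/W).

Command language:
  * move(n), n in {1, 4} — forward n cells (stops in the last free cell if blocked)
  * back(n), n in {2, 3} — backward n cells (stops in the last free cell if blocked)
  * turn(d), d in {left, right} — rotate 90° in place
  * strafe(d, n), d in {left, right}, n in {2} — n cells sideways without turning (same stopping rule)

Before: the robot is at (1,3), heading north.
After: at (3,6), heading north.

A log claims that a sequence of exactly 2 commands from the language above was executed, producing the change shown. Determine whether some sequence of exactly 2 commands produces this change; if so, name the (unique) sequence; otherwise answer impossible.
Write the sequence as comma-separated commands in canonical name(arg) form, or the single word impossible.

strafe(right, 2), move(4)

key: order matters: swapping strafe(right, 2) and move(4) lands elsewhere
begin: at (1,3), heading north
t=1 strafe(right, 2) ⇒ at (3,3), heading north
t=2 move(4) ⇒ at (3,6), heading north
no other 2-command option fits: unique.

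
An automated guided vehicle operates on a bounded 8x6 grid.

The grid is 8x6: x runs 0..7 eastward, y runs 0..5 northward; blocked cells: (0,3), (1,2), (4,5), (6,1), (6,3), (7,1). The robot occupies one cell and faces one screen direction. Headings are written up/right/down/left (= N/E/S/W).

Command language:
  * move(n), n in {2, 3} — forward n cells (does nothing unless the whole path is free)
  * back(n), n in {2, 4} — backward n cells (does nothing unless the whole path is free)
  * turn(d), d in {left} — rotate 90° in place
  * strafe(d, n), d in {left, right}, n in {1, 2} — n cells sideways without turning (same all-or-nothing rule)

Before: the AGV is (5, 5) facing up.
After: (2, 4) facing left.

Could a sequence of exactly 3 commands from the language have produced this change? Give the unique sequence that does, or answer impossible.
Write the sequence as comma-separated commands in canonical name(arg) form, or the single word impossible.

key: order matters: swapping turn(left) and move(3) lands elsewhere
t0: (5, 5) facing up
step 1 (turn(left)): (5, 5) facing left
step 2 (strafe(left, 1)): (5, 4) facing left
step 3 (move(3)): (2, 4) facing left
uniquely the one of 729 3-step routes that fits.

turn(left), strafe(left, 1), move(3)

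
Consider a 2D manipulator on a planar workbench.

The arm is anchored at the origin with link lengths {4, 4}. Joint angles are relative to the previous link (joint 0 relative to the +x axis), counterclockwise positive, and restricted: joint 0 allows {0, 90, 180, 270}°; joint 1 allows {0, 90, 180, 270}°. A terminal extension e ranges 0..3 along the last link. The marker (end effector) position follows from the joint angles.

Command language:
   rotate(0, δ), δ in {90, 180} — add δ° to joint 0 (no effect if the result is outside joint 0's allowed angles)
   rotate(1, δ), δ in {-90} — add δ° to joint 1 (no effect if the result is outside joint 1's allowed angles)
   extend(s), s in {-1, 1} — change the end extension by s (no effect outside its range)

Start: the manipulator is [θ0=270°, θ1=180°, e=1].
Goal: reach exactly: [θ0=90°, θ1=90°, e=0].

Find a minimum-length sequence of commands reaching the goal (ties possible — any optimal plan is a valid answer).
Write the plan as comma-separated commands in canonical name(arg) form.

rotate(1, -90), rotate(0, 180), extend(-1)

start: [θ0=270°, θ1=180°, e=1]
step 1 (rotate(1, -90)): [θ0=270°, θ1=90°, e=1]
step 2 (rotate(0, 180)): [θ0=90°, θ1=90°, e=1]
step 3 (extend(-1)): [θ0=90°, θ1=90°, e=0]
no 2-step plan works, so 3 is optimal.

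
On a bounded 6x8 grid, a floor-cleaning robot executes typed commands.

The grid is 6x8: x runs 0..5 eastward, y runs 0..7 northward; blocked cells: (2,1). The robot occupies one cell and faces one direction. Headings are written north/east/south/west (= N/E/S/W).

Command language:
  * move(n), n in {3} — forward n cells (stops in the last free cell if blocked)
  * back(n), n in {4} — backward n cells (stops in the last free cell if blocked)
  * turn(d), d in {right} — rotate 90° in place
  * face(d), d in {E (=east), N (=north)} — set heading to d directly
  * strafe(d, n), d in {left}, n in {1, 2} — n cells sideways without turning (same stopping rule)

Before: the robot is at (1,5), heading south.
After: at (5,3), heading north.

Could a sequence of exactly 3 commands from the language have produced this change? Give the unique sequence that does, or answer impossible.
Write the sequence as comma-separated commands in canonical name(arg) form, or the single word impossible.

impossible

all 343 sequences checked — none match.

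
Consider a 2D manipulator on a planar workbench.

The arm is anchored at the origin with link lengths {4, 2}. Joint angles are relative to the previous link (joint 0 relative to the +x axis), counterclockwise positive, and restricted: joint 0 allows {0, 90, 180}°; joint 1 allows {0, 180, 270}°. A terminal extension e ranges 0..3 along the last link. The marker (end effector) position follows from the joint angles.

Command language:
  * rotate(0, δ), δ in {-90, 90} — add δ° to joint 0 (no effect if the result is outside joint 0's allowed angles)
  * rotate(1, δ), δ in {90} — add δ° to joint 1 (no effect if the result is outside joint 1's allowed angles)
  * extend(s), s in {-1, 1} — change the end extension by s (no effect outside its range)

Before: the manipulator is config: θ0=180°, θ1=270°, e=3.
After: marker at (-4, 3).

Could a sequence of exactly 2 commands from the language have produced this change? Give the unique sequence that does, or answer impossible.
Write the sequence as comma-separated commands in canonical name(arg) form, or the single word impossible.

from: config: θ0=180°, θ1=270°, e=3
[1] after extend(-1): config: θ0=180°, θ1=270°, e=2
[2] after extend(-1): config: θ0=180°, θ1=270°, e=1
uniquely the one of 25 2-step routes that fits.

extend(-1), extend(-1)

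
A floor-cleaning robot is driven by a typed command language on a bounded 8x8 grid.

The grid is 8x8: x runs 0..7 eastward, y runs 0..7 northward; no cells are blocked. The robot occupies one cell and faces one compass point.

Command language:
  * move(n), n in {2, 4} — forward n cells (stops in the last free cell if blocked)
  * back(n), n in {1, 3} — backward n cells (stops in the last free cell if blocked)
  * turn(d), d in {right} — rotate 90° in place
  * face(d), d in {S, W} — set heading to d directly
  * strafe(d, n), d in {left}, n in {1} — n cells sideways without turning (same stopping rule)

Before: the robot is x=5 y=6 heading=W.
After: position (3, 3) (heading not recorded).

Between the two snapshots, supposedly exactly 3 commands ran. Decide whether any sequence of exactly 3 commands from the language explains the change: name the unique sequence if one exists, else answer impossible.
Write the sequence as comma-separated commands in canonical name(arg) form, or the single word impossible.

move(2), turn(right), back(3)

key: order matters: swapping move(2) and back(3) lands elsewhere
begin: x=5 y=6 heading=W
t=1 move(2) ⇒ x=3 y=6 heading=W
t=2 turn(right) ⇒ x=3 y=6 heading=N
t=3 back(3) ⇒ x=3 y=3 heading=N
no rival 3-sequence matches.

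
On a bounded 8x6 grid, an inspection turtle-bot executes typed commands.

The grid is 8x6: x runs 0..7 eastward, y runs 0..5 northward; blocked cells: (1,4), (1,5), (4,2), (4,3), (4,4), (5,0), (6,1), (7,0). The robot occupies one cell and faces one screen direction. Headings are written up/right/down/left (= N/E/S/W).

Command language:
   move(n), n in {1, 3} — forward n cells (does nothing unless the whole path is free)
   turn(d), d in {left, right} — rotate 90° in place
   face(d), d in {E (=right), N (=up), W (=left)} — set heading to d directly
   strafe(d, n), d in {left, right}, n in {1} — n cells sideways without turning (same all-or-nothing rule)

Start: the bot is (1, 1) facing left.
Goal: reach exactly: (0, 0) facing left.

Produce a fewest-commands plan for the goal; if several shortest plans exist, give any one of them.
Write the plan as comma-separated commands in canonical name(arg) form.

strafe(left, 1), move(1)

t0: (1, 1) facing left
1. strafe(left, 1) → (1, 0) facing left
2. move(1) → (0, 0) facing left
shorter routes all fall short; 2 is best.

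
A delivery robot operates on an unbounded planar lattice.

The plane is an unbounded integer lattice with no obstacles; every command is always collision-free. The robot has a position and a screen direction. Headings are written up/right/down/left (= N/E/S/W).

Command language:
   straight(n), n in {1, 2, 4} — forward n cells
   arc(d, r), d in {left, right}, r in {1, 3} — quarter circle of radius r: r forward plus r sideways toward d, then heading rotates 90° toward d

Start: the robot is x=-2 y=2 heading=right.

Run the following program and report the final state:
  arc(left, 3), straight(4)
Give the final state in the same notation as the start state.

start: x=-2 y=2 heading=right
1. arc(left, 3) → x=1 y=5 heading=up
2. straight(4) → x=1 y=9 heading=up

x=1 y=9 heading=up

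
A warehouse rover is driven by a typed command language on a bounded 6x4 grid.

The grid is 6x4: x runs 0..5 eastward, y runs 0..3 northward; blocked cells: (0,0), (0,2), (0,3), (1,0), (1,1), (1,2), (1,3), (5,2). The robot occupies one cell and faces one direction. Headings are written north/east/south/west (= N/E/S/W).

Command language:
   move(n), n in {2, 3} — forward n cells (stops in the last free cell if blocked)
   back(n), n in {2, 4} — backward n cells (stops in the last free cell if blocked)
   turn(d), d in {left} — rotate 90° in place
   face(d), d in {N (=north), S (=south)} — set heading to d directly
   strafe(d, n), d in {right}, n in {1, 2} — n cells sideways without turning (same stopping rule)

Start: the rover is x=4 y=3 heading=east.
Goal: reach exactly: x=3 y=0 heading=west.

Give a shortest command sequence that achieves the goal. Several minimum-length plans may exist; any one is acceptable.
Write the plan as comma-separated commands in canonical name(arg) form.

t0: x=4 y=3 heading=east
[1] after back(2): x=2 y=3 heading=east
[2] after turn(left): x=2 y=3 heading=north
[3] after back(4): x=2 y=0 heading=north
[4] after strafe(right, 1): x=3 y=0 heading=north
[5] after turn(left): x=3 y=0 heading=west
nothing shorter than 5 reaches the goal.

back(2), turn(left), back(4), strafe(right, 1), turn(left)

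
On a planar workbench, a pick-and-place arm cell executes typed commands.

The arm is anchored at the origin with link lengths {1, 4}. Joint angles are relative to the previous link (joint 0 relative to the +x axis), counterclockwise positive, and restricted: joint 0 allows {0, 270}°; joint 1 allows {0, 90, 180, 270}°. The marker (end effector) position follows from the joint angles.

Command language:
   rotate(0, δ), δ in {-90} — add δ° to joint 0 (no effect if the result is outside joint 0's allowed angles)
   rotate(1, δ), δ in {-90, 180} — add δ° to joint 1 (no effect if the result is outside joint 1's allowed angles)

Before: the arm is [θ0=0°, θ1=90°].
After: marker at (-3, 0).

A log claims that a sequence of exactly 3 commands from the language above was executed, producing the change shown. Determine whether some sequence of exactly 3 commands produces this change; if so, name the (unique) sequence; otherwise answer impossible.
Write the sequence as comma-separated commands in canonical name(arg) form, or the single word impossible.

start: [θ0=0°, θ1=90°]
1. rotate(1, -90) → [θ0=0°, θ1=0°]
2. rotate(1, -90) → [θ0=0°, θ1=270°]
3. rotate(1, -90) → [θ0=0°, θ1=180°]
uniquely the one of 27 3-step routes that fits.

rotate(1, -90), rotate(1, -90), rotate(1, -90)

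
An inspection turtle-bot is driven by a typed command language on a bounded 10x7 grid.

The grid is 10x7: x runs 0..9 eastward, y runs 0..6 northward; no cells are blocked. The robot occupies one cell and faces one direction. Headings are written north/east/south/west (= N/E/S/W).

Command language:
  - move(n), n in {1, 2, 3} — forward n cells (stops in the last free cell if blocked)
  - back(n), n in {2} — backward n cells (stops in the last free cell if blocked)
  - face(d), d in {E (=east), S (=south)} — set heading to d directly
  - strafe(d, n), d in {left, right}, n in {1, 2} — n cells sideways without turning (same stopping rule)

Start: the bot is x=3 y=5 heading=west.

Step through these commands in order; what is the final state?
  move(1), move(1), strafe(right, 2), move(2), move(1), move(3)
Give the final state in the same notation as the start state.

x=0 y=6 heading=west

initial: x=3 y=5 heading=west
step 1 (move(1)): x=2 y=5 heading=west
step 2 (move(1)): x=1 y=5 heading=west
step 3 (strafe(right, 2)): x=1 y=6 heading=west
step 4 (move(2)): x=0 y=6 heading=west
step 5 (move(1)): x=0 y=6 heading=west
step 6 (move(3)): x=0 y=6 heading=west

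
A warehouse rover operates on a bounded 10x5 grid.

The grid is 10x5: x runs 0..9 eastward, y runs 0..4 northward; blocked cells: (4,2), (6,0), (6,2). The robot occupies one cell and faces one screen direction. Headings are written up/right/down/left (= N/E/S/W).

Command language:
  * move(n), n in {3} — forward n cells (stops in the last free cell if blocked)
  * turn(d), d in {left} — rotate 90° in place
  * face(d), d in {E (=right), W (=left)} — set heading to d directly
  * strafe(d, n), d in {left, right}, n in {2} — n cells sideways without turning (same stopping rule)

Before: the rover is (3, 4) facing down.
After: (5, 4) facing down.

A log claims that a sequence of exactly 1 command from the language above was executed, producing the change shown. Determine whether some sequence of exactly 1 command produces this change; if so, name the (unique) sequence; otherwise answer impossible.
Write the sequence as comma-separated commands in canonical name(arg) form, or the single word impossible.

strafe(left, 2)

key: heading stays S — the single command does not turn
t0: (3, 4) facing down
t=1 strafe(left, 2) ⇒ (5, 4) facing down
all 6 alternatives checked — unique.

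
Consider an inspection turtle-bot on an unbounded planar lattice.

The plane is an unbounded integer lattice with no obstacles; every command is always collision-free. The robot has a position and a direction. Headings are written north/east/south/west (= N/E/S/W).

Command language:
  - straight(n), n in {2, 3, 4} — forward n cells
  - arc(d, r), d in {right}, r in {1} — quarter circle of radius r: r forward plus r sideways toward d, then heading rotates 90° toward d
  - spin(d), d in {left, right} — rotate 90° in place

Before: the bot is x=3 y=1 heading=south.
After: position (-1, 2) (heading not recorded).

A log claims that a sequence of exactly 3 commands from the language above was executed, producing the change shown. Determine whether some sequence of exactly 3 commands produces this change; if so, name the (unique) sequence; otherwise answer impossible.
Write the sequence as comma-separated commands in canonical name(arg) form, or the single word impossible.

spin(right), straight(3), arc(right, 1)

key: running arc(right, 1) before spin(right) would end elsewhere — order is forced
from: x=3 y=1 heading=south
t=1 spin(right) ⇒ x=3 y=1 heading=west
t=2 straight(3) ⇒ x=0 y=1 heading=west
t=3 arc(right, 1) ⇒ x=-1 y=2 heading=north
no rival 3-sequence matches.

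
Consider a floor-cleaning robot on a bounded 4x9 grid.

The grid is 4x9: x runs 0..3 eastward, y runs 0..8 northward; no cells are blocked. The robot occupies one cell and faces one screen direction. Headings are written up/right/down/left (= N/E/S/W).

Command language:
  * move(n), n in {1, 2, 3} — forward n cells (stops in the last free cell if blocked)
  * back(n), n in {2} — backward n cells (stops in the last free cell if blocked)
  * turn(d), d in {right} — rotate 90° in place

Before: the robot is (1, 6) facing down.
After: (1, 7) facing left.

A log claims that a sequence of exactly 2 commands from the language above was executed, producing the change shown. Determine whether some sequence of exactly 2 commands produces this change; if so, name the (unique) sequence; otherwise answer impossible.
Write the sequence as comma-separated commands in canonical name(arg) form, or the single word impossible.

impossible

checked all 2-command options: none fits.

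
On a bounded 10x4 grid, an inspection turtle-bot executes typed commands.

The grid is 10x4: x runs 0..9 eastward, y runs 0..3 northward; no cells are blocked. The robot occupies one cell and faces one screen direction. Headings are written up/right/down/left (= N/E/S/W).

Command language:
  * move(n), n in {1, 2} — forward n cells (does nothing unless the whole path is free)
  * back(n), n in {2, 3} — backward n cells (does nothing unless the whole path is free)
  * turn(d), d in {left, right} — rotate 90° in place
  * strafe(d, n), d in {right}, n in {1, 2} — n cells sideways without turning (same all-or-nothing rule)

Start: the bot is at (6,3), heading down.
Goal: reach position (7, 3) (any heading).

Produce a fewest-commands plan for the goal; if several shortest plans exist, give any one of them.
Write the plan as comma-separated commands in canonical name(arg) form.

turn(left), move(1)

start: at (6,3), heading down
1. turn(left) → at (6,3), heading right
2. move(1) → at (7,3), heading right
shorter routes all fall short; 2 is best.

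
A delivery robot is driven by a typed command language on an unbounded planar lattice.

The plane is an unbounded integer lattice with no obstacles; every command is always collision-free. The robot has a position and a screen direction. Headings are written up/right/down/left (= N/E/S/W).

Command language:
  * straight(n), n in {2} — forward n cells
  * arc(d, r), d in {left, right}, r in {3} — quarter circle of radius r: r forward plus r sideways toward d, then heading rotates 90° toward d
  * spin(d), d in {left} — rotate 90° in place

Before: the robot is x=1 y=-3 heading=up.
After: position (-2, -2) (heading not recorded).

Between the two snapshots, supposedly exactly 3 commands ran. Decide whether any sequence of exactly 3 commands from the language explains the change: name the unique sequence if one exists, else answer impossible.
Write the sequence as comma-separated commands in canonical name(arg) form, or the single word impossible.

arc(left, 3), spin(left), straight(2)

key: order matters: swapping arc(left, 3) and straight(2) lands elsewhere
from: x=1 y=-3 heading=up
[1] after arc(left, 3): x=-2 y=0 heading=left
[2] after spin(left): x=-2 y=0 heading=down
[3] after straight(2): x=-2 y=-2 heading=down
all 64 alternatives checked — unique.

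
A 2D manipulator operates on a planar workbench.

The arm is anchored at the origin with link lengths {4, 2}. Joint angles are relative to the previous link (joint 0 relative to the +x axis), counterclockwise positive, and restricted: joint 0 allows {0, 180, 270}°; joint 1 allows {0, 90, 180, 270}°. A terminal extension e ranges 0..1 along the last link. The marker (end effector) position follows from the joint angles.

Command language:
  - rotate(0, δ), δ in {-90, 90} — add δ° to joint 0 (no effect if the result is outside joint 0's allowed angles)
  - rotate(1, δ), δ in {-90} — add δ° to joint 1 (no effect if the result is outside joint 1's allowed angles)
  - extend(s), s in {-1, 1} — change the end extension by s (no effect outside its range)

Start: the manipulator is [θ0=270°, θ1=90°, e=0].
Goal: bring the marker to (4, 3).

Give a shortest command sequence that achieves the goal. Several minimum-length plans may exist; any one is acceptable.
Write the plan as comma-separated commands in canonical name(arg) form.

begin: [θ0=270°, θ1=90°, e=0]
step 1 (extend(1)): [θ0=270°, θ1=90°, e=1]
step 2 (rotate(0, 90)): [θ0=0°, θ1=90°, e=1]
shorter routes all fall short; 2 is best.

extend(1), rotate(0, 90)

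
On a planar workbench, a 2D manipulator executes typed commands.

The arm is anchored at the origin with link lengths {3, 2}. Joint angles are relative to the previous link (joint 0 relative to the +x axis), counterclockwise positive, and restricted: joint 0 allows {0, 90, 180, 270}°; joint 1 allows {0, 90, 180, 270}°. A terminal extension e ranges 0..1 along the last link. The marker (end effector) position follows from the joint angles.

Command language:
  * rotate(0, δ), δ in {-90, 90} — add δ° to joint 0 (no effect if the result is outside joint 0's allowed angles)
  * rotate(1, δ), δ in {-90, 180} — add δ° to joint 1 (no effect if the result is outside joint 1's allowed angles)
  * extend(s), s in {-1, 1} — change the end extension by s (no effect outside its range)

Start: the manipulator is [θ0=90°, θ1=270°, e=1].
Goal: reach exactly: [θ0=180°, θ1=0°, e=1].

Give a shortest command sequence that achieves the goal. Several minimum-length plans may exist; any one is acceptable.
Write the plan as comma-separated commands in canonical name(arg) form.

rotate(1, 180), rotate(1, -90), rotate(0, 90)

start: [θ0=90°, θ1=270°, e=1]
t=1 rotate(1, 180) ⇒ [θ0=90°, θ1=90°, e=1]
t=2 rotate(1, -90) ⇒ [θ0=90°, θ1=0°, e=1]
t=3 rotate(0, 90) ⇒ [θ0=180°, θ1=0°, e=1]
minimal: 3 command(s), checked below 3.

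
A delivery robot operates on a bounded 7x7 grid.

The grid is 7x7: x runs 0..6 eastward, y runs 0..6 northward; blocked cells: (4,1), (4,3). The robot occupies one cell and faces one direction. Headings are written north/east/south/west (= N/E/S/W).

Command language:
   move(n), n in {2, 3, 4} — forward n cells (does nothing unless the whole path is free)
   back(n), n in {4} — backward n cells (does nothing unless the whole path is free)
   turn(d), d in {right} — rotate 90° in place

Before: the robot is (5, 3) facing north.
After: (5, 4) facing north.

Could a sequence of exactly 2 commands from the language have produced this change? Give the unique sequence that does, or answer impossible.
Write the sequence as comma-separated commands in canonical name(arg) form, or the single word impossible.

impossible

no 2-step route produces this change.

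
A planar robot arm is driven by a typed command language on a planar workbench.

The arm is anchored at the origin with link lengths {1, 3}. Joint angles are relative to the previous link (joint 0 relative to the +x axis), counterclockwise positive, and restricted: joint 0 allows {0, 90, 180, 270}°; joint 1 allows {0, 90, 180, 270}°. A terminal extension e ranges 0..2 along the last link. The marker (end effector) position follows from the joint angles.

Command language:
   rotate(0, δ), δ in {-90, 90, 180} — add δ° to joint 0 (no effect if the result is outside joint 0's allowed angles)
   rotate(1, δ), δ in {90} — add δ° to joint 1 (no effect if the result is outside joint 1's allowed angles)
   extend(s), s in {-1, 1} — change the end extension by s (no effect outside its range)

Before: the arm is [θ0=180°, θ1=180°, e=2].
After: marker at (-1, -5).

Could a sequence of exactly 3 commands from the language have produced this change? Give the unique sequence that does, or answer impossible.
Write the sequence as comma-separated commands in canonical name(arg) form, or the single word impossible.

rotate(1, 90), rotate(1, 90), rotate(1, 90)

t0: [θ0=180°, θ1=180°, e=2]
[1] after rotate(1, 90): [θ0=180°, θ1=270°, e=2]
[2] after rotate(1, 90): [θ0=180°, θ1=0°, e=2]
[3] after rotate(1, 90): [θ0=180°, θ1=90°, e=2]
all 216 alternatives checked — unique.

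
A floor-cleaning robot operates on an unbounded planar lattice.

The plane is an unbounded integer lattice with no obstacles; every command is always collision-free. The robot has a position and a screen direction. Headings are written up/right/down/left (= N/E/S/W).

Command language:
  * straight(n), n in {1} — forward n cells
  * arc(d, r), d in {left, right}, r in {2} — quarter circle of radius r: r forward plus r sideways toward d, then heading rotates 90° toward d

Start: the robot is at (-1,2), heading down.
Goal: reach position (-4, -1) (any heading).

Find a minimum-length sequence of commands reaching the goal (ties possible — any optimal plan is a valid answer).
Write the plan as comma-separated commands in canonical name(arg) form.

t0: at (-1,2), heading down
t=1 straight(1) ⇒ at (-1,1), heading down
t=2 arc(right, 2) ⇒ at (-3,-1), heading left
t=3 straight(1) ⇒ at (-4,-1), heading left
minimal: 3 command(s), checked below 3.

straight(1), arc(right, 2), straight(1)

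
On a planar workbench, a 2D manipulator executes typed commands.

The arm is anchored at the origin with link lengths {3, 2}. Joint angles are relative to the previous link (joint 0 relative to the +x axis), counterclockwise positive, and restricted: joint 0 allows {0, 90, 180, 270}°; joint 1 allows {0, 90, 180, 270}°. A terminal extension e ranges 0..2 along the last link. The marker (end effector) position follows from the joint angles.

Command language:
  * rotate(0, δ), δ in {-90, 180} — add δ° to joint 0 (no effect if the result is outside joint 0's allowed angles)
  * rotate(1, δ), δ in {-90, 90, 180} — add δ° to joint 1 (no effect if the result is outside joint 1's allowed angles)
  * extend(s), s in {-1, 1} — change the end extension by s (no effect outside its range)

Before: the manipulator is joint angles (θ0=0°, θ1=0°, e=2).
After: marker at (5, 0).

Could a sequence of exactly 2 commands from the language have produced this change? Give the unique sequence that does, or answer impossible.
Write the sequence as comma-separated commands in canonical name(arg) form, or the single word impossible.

extend(-1), extend(-1)

begin: joint angles (θ0=0°, θ1=0°, e=2)
t=1 extend(-1) ⇒ joint angles (θ0=0°, θ1=0°, e=1)
t=2 extend(-1) ⇒ joint angles (θ0=0°, θ1=0°, e=0)
no other 2-command option fits: unique.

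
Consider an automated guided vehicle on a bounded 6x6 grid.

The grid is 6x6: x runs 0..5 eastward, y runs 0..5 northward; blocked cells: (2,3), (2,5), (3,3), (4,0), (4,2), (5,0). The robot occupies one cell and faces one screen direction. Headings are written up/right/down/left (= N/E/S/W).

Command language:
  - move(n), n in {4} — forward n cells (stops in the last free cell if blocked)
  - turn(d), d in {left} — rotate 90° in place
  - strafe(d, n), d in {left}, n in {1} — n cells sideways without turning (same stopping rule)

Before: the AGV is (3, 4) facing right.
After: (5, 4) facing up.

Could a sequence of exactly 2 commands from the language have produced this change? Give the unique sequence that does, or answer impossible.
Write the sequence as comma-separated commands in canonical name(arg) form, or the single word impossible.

key: move(4) runs into the grid edge before its full distance
t0: (3, 4) facing right
[1] after move(4): (5, 4) facing right
[2] after turn(left): (5, 4) facing up
no other 2-command option fits: unique.

move(4), turn(left)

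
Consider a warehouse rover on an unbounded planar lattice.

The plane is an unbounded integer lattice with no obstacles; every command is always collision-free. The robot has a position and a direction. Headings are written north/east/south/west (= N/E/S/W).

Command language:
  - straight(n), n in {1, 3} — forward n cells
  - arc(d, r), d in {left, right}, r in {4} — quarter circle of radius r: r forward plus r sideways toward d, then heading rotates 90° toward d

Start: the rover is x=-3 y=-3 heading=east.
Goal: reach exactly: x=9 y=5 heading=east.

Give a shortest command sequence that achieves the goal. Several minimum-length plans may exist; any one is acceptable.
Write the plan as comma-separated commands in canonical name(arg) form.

arc(left, 4), arc(right, 4), straight(1), straight(3)

initial: x=-3 y=-3 heading=east
1. arc(left, 4) → x=1 y=1 heading=north
2. arc(right, 4) → x=5 y=5 heading=east
3. straight(1) → x=6 y=5 heading=east
4. straight(3) → x=9 y=5 heading=east
nothing shorter than 4 reaches the goal.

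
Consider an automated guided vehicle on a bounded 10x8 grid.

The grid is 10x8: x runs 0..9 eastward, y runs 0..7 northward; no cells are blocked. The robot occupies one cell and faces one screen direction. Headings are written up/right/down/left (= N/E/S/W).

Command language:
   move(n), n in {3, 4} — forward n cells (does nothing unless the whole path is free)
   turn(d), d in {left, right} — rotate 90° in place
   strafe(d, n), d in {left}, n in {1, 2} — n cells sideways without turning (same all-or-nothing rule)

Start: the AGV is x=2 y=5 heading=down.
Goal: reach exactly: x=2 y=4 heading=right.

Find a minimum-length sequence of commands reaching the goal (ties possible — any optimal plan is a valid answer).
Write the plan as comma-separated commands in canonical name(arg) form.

begin: x=2 y=5 heading=down
t=1 move(3) ⇒ x=2 y=2 heading=down
t=2 turn(left) ⇒ x=2 y=2 heading=right
t=3 strafe(left, 2) ⇒ x=2 y=4 heading=right
nothing shorter than 3 reaches the goal.

move(3), turn(left), strafe(left, 2)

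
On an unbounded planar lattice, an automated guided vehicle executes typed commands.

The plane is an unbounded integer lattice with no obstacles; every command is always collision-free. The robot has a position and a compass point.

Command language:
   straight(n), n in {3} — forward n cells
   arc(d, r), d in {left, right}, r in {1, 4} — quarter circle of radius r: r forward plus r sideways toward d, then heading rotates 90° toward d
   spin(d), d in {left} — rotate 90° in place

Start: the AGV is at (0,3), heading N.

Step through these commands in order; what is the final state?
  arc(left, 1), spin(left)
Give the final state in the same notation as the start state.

from: at (0,3), heading N
[1] after arc(left, 1): at (-1,4), heading W
[2] after spin(left): at (-1,4), heading S

at (-1,4), heading S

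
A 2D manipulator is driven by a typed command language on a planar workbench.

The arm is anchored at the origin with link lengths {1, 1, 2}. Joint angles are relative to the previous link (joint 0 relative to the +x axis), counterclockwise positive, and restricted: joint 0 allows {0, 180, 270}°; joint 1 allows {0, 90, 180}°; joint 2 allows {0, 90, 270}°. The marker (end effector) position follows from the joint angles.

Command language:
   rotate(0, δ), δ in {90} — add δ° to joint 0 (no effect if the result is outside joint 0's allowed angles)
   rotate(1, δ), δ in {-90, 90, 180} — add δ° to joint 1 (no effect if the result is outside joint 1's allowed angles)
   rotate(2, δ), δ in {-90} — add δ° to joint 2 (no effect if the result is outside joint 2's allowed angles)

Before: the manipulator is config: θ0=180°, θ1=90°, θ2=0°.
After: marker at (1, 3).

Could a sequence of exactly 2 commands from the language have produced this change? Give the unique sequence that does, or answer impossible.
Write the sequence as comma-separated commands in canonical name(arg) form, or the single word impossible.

rotate(0, 90), rotate(0, 90)

initial: config: θ0=180°, θ1=90°, θ2=0°
t=1 rotate(0, 90) ⇒ config: θ0=270°, θ1=90°, θ2=0°
t=2 rotate(0, 90) ⇒ config: θ0=0°, θ1=90°, θ2=0°
all 25 alternatives checked — unique.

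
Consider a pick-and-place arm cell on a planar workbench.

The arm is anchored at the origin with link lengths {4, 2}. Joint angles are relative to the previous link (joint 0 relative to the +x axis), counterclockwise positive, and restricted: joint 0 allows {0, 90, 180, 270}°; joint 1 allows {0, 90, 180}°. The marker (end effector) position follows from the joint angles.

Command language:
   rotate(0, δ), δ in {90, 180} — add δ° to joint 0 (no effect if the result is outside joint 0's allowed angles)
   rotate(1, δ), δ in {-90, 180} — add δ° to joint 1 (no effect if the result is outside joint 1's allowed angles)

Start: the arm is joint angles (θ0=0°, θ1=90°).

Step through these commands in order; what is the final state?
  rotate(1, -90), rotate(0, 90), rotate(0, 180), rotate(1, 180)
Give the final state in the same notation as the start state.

joint angles (θ0=270°, θ1=180°)

start: joint angles (θ0=0°, θ1=90°)
t=1 rotate(1, -90) ⇒ joint angles (θ0=0°, θ1=0°)
t=2 rotate(0, 90) ⇒ joint angles (θ0=90°, θ1=0°)
t=3 rotate(0, 180) ⇒ joint angles (θ0=270°, θ1=0°)
t=4 rotate(1, 180) ⇒ joint angles (θ0=270°, θ1=180°)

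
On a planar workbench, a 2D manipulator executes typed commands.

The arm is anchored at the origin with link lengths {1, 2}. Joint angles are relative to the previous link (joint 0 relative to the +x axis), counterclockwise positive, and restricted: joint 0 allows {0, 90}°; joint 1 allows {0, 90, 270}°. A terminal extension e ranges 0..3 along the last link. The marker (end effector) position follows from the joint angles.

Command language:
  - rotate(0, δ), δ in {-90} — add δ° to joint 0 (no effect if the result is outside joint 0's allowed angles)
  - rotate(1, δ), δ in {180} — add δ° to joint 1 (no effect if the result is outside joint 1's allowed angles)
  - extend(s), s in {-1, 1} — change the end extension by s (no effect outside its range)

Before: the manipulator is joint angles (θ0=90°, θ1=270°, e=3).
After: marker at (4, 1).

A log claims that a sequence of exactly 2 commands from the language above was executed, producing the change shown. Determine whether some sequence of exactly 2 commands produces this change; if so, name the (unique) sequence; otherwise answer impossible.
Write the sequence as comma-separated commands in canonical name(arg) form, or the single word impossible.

key: running extend(-1) before extend(1) would end elsewhere — order is forced
t0: joint angles (θ0=90°, θ1=270°, e=3)
t=1 extend(1) ⇒ joint angles (θ0=90°, θ1=270°, e=3)
t=2 extend(-1) ⇒ joint angles (θ0=90°, θ1=270°, e=2)
all 16 alternatives checked — unique.

extend(1), extend(-1)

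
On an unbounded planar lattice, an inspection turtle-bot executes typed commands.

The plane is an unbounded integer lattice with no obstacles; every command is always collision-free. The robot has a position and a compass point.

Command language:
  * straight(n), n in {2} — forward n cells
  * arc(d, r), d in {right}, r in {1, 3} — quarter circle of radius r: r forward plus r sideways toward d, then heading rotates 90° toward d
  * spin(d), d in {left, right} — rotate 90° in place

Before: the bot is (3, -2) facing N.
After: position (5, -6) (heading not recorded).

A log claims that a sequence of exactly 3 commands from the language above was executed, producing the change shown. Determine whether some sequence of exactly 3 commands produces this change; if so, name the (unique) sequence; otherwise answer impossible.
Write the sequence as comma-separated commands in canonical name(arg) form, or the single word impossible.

spin(right), arc(right, 3), arc(right, 1)

key: order matters: swapping spin(right) and arc(right, 1) lands elsewhere
begin: (3, -2) facing N
step 1 (spin(right)): (3, -2) facing E
step 2 (arc(right, 3)): (6, -5) facing S
step 3 (arc(right, 1)): (5, -6) facing W
no other 3-command option fits: unique.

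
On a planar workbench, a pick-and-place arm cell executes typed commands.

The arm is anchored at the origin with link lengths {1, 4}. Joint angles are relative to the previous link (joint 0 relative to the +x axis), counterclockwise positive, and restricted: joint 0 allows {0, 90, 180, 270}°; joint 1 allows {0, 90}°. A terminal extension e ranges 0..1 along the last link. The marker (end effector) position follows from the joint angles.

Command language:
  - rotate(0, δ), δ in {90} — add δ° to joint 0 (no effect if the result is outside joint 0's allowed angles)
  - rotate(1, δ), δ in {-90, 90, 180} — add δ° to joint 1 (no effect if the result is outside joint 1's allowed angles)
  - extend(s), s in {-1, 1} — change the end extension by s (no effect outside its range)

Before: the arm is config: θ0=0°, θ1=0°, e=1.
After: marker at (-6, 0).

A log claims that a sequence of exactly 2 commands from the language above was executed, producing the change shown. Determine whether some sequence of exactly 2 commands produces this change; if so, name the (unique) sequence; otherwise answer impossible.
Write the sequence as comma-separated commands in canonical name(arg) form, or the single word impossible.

start: config: θ0=0°, θ1=0°, e=1
step 1 (rotate(0, 90)): config: θ0=90°, θ1=0°, e=1
step 2 (rotate(0, 90)): config: θ0=180°, θ1=0°, e=1
no rival 2-sequence matches.

rotate(0, 90), rotate(0, 90)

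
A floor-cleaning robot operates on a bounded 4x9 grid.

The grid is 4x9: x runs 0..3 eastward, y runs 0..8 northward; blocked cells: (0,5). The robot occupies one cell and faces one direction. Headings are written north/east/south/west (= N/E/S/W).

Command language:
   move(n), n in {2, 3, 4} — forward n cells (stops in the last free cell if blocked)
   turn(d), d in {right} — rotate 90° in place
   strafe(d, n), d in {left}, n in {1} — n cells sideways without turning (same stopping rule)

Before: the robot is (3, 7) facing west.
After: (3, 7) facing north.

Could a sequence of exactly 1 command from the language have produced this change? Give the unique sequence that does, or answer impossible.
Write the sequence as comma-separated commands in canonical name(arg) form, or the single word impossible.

turn(right)

key: (3,7) unchanged — the single command moves nothing
start: (3, 7) facing west
step 1 (turn(right)): (3, 7) facing north
all 5 alternatives checked — unique.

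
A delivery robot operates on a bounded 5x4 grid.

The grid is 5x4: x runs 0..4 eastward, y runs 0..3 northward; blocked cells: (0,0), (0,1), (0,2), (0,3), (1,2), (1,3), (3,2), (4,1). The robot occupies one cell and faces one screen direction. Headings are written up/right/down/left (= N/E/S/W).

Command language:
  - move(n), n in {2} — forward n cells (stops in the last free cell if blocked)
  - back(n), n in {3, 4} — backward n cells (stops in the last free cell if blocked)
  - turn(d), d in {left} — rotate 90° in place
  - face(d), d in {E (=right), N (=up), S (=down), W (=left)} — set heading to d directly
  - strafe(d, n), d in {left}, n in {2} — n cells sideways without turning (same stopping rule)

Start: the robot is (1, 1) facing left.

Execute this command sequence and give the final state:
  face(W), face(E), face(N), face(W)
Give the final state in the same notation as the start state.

initial: (1, 1) facing left
t=1 face(W) ⇒ (1, 1) facing left
t=2 face(E) ⇒ (1, 1) facing right
t=3 face(N) ⇒ (1, 1) facing up
t=4 face(W) ⇒ (1, 1) facing left

(1, 1) facing left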